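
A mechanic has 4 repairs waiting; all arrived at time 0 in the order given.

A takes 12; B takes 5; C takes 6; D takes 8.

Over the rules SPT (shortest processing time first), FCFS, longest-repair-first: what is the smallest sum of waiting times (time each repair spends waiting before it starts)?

35

SPT (increasing processing time): B C D A.
B: waits 0, runs 0→5
C: waits 5, runs 5→11
D: waits 11, runs 11→19
A: waits 19, runs 19→31
Sum = 0+5+11+19 = 35.
FIFO (arrival order): A B C D.
A: waits 0, runs 0→12
B: waits 12, runs 12→17
C: waits 17, runs 17→23
D: waits 23, runs 23→31
Sum = 0+12+17+23 = 52.
LPT (decreasing processing time): A D C B.
A: waits 0, runs 0→12
D: waits 12, runs 12→20
C: waits 20, runs 20→26
B: waits 26, runs 26→31
Sum = 0+12+20+26 = 58.
SPT 35, FIFO 52, LPT 58 → minimum 35.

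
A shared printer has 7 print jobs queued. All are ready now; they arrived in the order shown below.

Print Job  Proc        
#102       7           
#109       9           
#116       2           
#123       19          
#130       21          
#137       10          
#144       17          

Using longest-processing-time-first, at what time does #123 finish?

40

LPT (decreasing processing time): #130 #123 #144 #137 #109 #102 #116.
#130: 0→21
#123: 21→40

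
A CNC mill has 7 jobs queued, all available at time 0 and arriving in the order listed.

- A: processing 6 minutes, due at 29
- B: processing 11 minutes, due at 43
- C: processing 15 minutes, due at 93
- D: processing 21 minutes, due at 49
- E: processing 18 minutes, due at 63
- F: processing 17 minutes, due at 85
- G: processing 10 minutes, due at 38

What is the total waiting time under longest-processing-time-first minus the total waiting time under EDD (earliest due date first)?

LPT (decreasing processing time): D E F C B G A.
D: waits 0, runs 0→21
E: waits 21, runs 21→39
F: waits 39, runs 39→56
C: waits 56, runs 56→71
B: waits 71, runs 71→82
G: waits 82, runs 82→92
A: waits 92, runs 92→98
Sum = 0+21+39+56+71+82+92 = 361.
EDD (increasing due date): A G B D E F C.
A: waits 0, runs 0→6
G: waits 6, runs 6→16
B: waits 16, runs 16→27
D: waits 27, runs 27→48
E: waits 48, runs 48→66
F: waits 66, runs 66→83
C: waits 83, runs 83→98
Sum = 0+6+16+27+48+66+83 = 246.
Difference = 361 − 246 = 115.

115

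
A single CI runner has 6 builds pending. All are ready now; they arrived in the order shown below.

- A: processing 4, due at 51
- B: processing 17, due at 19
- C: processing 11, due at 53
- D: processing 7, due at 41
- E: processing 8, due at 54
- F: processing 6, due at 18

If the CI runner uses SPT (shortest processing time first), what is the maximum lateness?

34

SPT (increasing processing time): A F D E C B.
A: 0→4, due 51, lateness -47
F: 4→10, due 18, lateness -8
D: 10→17, due 41, lateness -24
E: 17→25, due 54, lateness -29
C: 25→36, due 53, lateness -17
B: 36→53, due 19, lateness 34
Maximum = 34.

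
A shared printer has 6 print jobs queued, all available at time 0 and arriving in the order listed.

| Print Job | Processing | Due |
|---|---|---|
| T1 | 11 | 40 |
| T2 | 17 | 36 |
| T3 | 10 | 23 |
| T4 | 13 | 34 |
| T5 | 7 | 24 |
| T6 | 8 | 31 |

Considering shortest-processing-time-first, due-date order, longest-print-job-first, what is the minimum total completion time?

SPT (increasing processing time): T5 T6 T3 T1 T4 T2.
T5: 0→7
T6: 7→15
T3: 15→25
T1: 25→36
T4: 36→49
T2: 49→66
Sum = 7+15+25+36+49+66 = 198.
EDD (increasing due date): T3 T5 T6 T4 T2 T1.
T3: 0→10
T5: 10→17
T6: 17→25
T4: 25→38
T2: 38→55
T1: 55→66
Sum = 10+17+25+38+55+66 = 211.
LPT (decreasing processing time): T2 T4 T1 T3 T6 T5.
T2: 0→17
T4: 17→30
T1: 30→41
T3: 41→51
T6: 51→59
T5: 59→66
Sum = 17+30+41+51+59+66 = 264.
SPT 198, EDD 211, LPT 264 → minimum 198.

198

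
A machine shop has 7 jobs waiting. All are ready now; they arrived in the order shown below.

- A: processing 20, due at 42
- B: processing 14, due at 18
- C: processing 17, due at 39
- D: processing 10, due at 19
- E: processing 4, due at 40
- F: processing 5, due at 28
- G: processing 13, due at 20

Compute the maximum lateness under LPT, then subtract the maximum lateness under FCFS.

LPT (decreasing processing time): A C B G D F E.
A: 0→20, due 42, lateness -22
C: 20→37, due 39, lateness -2
B: 37→51, due 18, lateness 33
G: 51→64, due 20, lateness 44
D: 64→74, due 19, lateness 55
F: 74→79, due 28, lateness 51
E: 79→83, due 40, lateness 43
Maximum = 55.
FIFO (arrival order): A B C D E F G.
A: 0→20, due 42, lateness -22
B: 20→34, due 18, lateness 16
C: 34→51, due 39, lateness 12
D: 51→61, due 19, lateness 42
E: 61→65, due 40, lateness 25
F: 65→70, due 28, lateness 42
G: 70→83, due 20, lateness 63
Maximum = 63.
Difference = 55 − 63 = -8.

-8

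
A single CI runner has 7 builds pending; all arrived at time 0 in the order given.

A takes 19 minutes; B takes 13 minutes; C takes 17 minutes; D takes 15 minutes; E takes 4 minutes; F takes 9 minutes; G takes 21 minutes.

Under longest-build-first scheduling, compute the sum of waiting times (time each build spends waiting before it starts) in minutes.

LPT (decreasing processing time): G A C D B F E.
G: waits 0, runs 0→21
A: waits 21, runs 21→40
C: waits 40, runs 40→57
D: waits 57, runs 57→72
B: waits 72, runs 72→85
F: waits 85, runs 85→94
E: waits 94, runs 94→98
Sum = 0+21+40+57+72+85+94 = 369.

369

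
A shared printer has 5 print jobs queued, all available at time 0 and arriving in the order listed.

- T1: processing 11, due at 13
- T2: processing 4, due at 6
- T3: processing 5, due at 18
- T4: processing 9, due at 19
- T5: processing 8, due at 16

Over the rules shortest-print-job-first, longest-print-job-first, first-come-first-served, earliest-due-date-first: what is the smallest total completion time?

SPT (increasing processing time): T2 T3 T5 T4 T1.
T2: 0→4
T3: 4→9
T5: 9→17
T4: 17→26
T1: 26→37
Sum = 4+9+17+26+37 = 93.
LPT (decreasing processing time): T1 T4 T5 T3 T2.
T1: 0→11
T4: 11→20
T5: 20→28
T3: 28→33
T2: 33→37
Sum = 11+20+28+33+37 = 129.
FIFO (arrival order): T1 T2 T3 T4 T5.
T1: 0→11
T2: 11→15
T3: 15→20
T4: 20→29
T5: 29→37
Sum = 11+15+20+29+37 = 112.
EDD (increasing due date): T2 T1 T5 T3 T4.
T2: 0→4
T1: 4→15
T5: 15→23
T3: 23→28
T4: 28→37
Sum = 4+15+23+28+37 = 107.
SPT 93, LPT 129, FIFO 112, EDD 107 → minimum 93.

93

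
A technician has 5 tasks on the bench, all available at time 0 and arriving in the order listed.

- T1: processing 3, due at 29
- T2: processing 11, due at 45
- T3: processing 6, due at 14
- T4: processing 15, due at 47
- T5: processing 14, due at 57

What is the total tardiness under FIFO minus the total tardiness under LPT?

FIFO (arrival order): T1 T2 T3 T4 T5.
T1: 0→3, due 29, tardiness 0
T2: 3→14, due 45, tardiness 0
T3: 14→20, due 14, tardiness 6
T4: 20→35, due 47, tardiness 0
T5: 35→49, due 57, tardiness 0
Sum = 0+0+6+0+0 = 6.
LPT (decreasing processing time): T4 T5 T2 T3 T1.
T4: 0→15, due 47, tardiness 0
T5: 15→29, due 57, tardiness 0
T2: 29→40, due 45, tardiness 0
T3: 40→46, due 14, tardiness 32
T1: 46→49, due 29, tardiness 20
Sum = 0+0+0+32+20 = 52.
Difference = 6 − 52 = -46.

-46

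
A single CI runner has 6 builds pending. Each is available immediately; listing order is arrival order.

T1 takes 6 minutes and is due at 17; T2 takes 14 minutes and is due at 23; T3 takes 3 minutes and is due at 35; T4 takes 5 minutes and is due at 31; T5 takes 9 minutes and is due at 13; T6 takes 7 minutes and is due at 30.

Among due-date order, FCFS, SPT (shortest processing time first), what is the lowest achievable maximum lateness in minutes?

EDD (increasing due date): T5 T1 T2 T6 T4 T3.
T5: 0→9, due 13, lateness -4
T1: 9→15, due 17, lateness -2
T2: 15→29, due 23, lateness 6
T6: 29→36, due 30, lateness 6
T4: 36→41, due 31, lateness 10
T3: 41→44, due 35, lateness 9
Maximum = 10.
FIFO (arrival order): T1 T2 T3 T4 T5 T6.
T1: 0→6, due 17, lateness -11
T2: 6→20, due 23, lateness -3
T3: 20→23, due 35, lateness -12
T4: 23→28, due 31, lateness -3
T5: 28→37, due 13, lateness 24
T6: 37→44, due 30, lateness 14
Maximum = 24.
SPT (increasing processing time): T3 T4 T1 T6 T5 T2.
T3: 0→3, due 35, lateness -32
T4: 3→8, due 31, lateness -23
T1: 8→14, due 17, lateness -3
T6: 14→21, due 30, lateness -9
T5: 21→30, due 13, lateness 17
T2: 30→44, due 23, lateness 21
Maximum = 21.
EDD 10, FIFO 24, SPT 21 → minimum 10.

10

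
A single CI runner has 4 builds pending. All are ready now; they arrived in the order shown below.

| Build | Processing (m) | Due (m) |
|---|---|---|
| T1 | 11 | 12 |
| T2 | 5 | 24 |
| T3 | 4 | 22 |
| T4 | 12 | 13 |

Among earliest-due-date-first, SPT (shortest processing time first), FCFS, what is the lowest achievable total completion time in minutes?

65

EDD (increasing due date): T1 T4 T3 T2.
T1: 0→11
T4: 11→23
T3: 23→27
T2: 27→32
Sum = 11+23+27+32 = 93.
SPT (increasing processing time): T3 T2 T1 T4.
T3: 0→4
T2: 4→9
T1: 9→20
T4: 20→32
Sum = 4+9+20+32 = 65.
FIFO (arrival order): T1 T2 T3 T4.
T1: 0→11
T2: 11→16
T3: 16→20
T4: 20→32
Sum = 11+16+20+32 = 79.
EDD 93, SPT 65, FIFO 79 → minimum 65.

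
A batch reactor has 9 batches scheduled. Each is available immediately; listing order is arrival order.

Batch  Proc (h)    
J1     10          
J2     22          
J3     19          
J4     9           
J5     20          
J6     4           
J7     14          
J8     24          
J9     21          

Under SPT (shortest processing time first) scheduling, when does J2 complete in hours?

SPT (increasing processing time): J6 J4 J1 J7 J3 J5 J9 J2 J8.
J6: 0→4
J4: 4→13
J1: 13→23
J7: 23→37
J3: 37→56
J5: 56→76
J9: 76→97
J2: 97→119

119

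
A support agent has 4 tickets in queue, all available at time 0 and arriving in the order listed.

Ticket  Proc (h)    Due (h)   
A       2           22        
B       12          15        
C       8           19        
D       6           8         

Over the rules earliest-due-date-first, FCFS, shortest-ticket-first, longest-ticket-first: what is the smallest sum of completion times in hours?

54

EDD (increasing due date): D B C A.
D: 0→6
B: 6→18
C: 18→26
A: 26→28
Sum = 6+18+26+28 = 78.
FIFO (arrival order): A B C D.
A: 0→2
B: 2→14
C: 14→22
D: 22→28
Sum = 2+14+22+28 = 66.
SPT (increasing processing time): A D C B.
A: 0→2
D: 2→8
C: 8→16
B: 16→28
Sum = 2+8+16+28 = 54.
LPT (decreasing processing time): B C D A.
B: 0→12
C: 12→20
D: 20→26
A: 26→28
Sum = 12+20+26+28 = 86.
EDD 78, FIFO 66, SPT 54, LPT 86 → minimum 54.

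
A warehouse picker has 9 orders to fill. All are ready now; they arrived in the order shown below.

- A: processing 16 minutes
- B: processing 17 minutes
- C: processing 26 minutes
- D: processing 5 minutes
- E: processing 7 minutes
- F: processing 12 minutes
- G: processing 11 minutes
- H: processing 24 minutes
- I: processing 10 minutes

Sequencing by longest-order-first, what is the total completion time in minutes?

794

LPT (decreasing processing time): C H B A F G I E D.
C: 0→26
H: 26→50
B: 50→67
A: 67→83
F: 83→95
G: 95→106
I: 106→116
E: 116→123
D: 123→128
Sum = 26+50+67+83+95+106+116+123+128 = 794.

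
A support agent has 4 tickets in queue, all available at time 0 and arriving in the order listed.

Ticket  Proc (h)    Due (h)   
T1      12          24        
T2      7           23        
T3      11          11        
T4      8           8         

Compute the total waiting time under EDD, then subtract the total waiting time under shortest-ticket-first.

EDD (increasing due date): T4 T3 T2 T1.
T4: waits 0, runs 0→8
T3: waits 8, runs 8→19
T2: waits 19, runs 19→26
T1: waits 26, runs 26→38
Sum = 0+8+19+26 = 53.
SPT (increasing processing time): T2 T4 T3 T1.
T2: waits 0, runs 0→7
T4: waits 7, runs 7→15
T3: waits 15, runs 15→26
T1: waits 26, runs 26→38
Sum = 0+7+15+26 = 48.
Difference = 53 − 48 = 5.

5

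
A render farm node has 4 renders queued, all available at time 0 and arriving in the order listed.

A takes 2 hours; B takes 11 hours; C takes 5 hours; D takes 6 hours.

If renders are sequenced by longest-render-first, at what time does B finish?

11

LPT (decreasing processing time): B D C A.
B: 0→11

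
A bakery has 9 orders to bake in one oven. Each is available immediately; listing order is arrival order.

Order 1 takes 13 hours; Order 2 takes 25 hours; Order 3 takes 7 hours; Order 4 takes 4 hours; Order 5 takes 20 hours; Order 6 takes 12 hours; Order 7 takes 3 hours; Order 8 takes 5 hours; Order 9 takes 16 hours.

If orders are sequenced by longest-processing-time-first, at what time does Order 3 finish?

LPT (decreasing processing time): Order 2 Order 5 Order 9 Order 1 Order 6 Order 3 Order 8 Order 4 Order 7.
Order 2: 0→25
Order 5: 25→45
Order 9: 45→61
Order 1: 61→74
Order 6: 74→86
Order 3: 86→93

93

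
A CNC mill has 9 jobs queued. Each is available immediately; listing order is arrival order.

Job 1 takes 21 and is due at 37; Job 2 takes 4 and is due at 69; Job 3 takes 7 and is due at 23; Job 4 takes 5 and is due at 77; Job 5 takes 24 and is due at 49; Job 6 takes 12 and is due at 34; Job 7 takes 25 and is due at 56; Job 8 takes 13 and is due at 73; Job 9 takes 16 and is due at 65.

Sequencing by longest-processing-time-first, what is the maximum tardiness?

95

LPT (decreasing processing time): Job 7 Job 5 Job 1 Job 9 Job 8 Job 6 Job 3 Job 4 Job 2.
Job 7: 0→25, due 56, tardiness 0
Job 5: 25→49, due 49, tardiness 0
Job 1: 49→70, due 37, tardiness 33
Job 9: 70→86, due 65, tardiness 21
Job 8: 86→99, due 73, tardiness 26
Job 6: 99→111, due 34, tardiness 77
Job 3: 111→118, due 23, tardiness 95
Job 4: 118→123, due 77, tardiness 46
Job 2: 123→127, due 69, tardiness 58
Maximum = 95.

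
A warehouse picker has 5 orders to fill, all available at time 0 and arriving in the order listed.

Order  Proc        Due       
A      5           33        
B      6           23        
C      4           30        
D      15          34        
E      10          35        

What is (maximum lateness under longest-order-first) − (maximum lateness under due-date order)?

LPT (decreasing processing time): D E B A C.
D: 0→15, due 34, lateness -19
E: 15→25, due 35, lateness -10
B: 25→31, due 23, lateness 8
A: 31→36, due 33, lateness 3
C: 36→40, due 30, lateness 10
Maximum = 10.
EDD (increasing due date): B C A D E.
B: 0→6, due 23, lateness -17
C: 6→10, due 30, lateness -20
A: 10→15, due 33, lateness -18
D: 15→30, due 34, lateness -4
E: 30→40, due 35, lateness 5
Maximum = 5.
Difference = 10 − 5 = 5.

5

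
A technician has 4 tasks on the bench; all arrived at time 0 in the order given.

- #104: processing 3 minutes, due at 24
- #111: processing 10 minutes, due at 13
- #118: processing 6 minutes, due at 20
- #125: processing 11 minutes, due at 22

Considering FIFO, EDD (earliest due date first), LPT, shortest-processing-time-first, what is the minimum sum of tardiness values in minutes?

FIFO (arrival order): #104 #111 #118 #125.
#104: 0→3, due 24, tardiness 0
#111: 3→13, due 13, tardiness 0
#118: 13→19, due 20, tardiness 0
#125: 19→30, due 22, tardiness 8
Sum = 0+0+0+8 = 8.
EDD (increasing due date): #111 #118 #125 #104.
#111: 0→10, due 13, tardiness 0
#118: 10→16, due 20, tardiness 0
#125: 16→27, due 22, tardiness 5
#104: 27→30, due 24, tardiness 6
Sum = 0+0+5+6 = 11.
LPT (decreasing processing time): #125 #111 #118 #104.
#125: 0→11, due 22, tardiness 0
#111: 11→21, due 13, tardiness 8
#118: 21→27, due 20, tardiness 7
#104: 27→30, due 24, tardiness 6
Sum = 0+8+7+6 = 21.
SPT (increasing processing time): #104 #118 #111 #125.
#104: 0→3, due 24, tardiness 0
#118: 3→9, due 20, tardiness 0
#111: 9→19, due 13, tardiness 6
#125: 19→30, due 22, tardiness 8
Sum = 0+0+6+8 = 14.
FIFO 8, EDD 11, LPT 21, SPT 14 → minimum 8.

8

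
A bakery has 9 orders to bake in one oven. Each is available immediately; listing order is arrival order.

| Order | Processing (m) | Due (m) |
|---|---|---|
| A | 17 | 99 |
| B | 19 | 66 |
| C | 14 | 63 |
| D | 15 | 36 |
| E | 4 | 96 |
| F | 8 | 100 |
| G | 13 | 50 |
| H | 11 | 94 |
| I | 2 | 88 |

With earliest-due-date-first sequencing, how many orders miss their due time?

1

EDD (increasing due date): D G C B I H E A F.
D: 0→15, due 36, tardiness 0
G: 15→28, due 50, tardiness 0
C: 28→42, due 63, tardiness 0
B: 42→61, due 66, tardiness 0
I: 61→63, due 88, tardiness 0
H: 63→74, due 94, tardiness 0
E: 74→78, due 96, tardiness 0
A: 78→95, due 99, tardiness 0
F: 95→103, due 100, tardiness 3
Late orders: 1.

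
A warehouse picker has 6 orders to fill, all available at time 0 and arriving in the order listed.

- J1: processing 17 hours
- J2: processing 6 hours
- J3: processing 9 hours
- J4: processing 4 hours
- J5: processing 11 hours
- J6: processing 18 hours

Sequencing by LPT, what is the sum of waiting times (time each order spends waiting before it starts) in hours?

215

LPT (decreasing processing time): J6 J1 J5 J3 J2 J4.
J6: waits 0, runs 0→18
J1: waits 18, runs 18→35
J5: waits 35, runs 35→46
J3: waits 46, runs 46→55
J2: waits 55, runs 55→61
J4: waits 61, runs 61→65
Sum = 0+18+35+46+55+61 = 215.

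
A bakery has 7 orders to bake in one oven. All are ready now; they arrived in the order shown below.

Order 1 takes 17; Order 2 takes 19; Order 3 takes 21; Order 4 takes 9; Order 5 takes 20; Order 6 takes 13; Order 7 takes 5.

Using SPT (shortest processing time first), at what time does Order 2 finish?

SPT (increasing processing time): Order 7 Order 4 Order 6 Order 1 Order 2 Order 5 Order 3.
Order 7: 0→5
Order 4: 5→14
Order 6: 14→27
Order 1: 27→44
Order 2: 44→63

63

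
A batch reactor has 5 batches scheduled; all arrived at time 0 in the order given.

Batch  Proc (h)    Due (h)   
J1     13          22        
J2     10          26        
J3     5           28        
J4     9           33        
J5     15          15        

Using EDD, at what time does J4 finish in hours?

EDD (increasing due date): J5 J1 J2 J3 J4.
J5: 0→15
J1: 15→28
J2: 28→38
J3: 38→43
J4: 43→52

52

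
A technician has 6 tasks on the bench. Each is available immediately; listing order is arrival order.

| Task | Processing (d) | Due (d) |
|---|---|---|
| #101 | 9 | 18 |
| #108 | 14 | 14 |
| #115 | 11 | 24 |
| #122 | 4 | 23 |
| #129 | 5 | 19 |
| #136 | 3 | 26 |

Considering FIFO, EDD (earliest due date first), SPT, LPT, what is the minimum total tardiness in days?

FIFO (arrival order): #101 #108 #115 #122 #129 #136.
#101: 0→9, due 18, tardiness 0
#108: 9→23, due 14, tardiness 9
#115: 23→34, due 24, tardiness 10
#122: 34→38, due 23, tardiness 15
#129: 38→43, due 19, tardiness 24
#136: 43→46, due 26, tardiness 20
Sum = 0+9+10+15+24+20 = 78.
EDD (increasing due date): #108 #101 #129 #122 #115 #136.
#108: 0→14, due 14, tardiness 0
#101: 14→23, due 18, tardiness 5
#129: 23→28, due 19, tardiness 9
#122: 28→32, due 23, tardiness 9
#115: 32→43, due 24, tardiness 19
#136: 43→46, due 26, tardiness 20
Sum = 0+5+9+9+19+20 = 62.
SPT (increasing processing time): #136 #122 #129 #101 #115 #108.
#136: 0→3, due 26, tardiness 0
#122: 3→7, due 23, tardiness 0
#129: 7→12, due 19, tardiness 0
#101: 12→21, due 18, tardiness 3
#115: 21→32, due 24, tardiness 8
#108: 32→46, due 14, tardiness 32
Sum = 0+0+0+3+8+32 = 43.
LPT (decreasing processing time): #108 #115 #101 #129 #122 #136.
#108: 0→14, due 14, tardiness 0
#115: 14→25, due 24, tardiness 1
#101: 25→34, due 18, tardiness 16
#129: 34→39, due 19, tardiness 20
#122: 39→43, due 23, tardiness 20
#136: 43→46, due 26, tardiness 20
Sum = 0+1+16+20+20+20 = 77.
FIFO 78, EDD 62, SPT 43, LPT 77 → minimum 43.

43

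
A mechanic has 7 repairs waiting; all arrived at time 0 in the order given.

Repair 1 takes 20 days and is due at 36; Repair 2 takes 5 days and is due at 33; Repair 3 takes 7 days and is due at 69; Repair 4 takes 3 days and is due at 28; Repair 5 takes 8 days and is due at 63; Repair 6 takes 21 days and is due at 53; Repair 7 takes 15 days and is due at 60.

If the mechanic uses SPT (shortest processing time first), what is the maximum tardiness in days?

SPT (increasing processing time): Repair 4 Repair 2 Repair 3 Repair 5 Repair 7 Repair 1 Repair 6.
Repair 4: 0→3, due 28, tardiness 0
Repair 2: 3→8, due 33, tardiness 0
Repair 3: 8→15, due 69, tardiness 0
Repair 5: 15→23, due 63, tardiness 0
Repair 7: 23→38, due 60, tardiness 0
Repair 1: 38→58, due 36, tardiness 22
Repair 6: 58→79, due 53, tardiness 26
Maximum = 26.

26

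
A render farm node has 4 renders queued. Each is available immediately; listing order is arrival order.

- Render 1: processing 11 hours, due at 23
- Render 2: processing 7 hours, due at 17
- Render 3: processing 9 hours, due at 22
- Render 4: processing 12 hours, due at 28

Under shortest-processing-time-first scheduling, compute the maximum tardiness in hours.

SPT (increasing processing time): Render 2 Render 3 Render 1 Render 4.
Render 2: 0→7, due 17, tardiness 0
Render 3: 7→16, due 22, tardiness 0
Render 1: 16→27, due 23, tardiness 4
Render 4: 27→39, due 28, tardiness 11
Maximum = 11.

11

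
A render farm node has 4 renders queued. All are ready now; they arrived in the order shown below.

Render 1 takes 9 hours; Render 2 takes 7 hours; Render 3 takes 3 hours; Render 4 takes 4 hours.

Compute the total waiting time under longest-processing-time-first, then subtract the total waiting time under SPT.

LPT (decreasing processing time): Render 1 Render 2 Render 4 Render 3.
Render 1: waits 0, runs 0→9
Render 2: waits 9, runs 9→16
Render 4: waits 16, runs 16→20
Render 3: waits 20, runs 20→23
Sum = 0+9+16+20 = 45.
SPT (increasing processing time): Render 3 Render 4 Render 2 Render 1.
Render 3: waits 0, runs 0→3
Render 4: waits 3, runs 3→7
Render 2: waits 7, runs 7→14
Render 1: waits 14, runs 14→23
Sum = 0+3+7+14 = 24.
Difference = 45 − 24 = 21.

21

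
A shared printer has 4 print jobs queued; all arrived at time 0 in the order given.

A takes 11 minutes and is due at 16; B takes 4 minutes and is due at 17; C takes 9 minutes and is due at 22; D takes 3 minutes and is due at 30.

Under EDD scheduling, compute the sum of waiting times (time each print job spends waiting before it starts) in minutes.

EDD (increasing due date): A B C D.
A: waits 0, runs 0→11
B: waits 11, runs 11→15
C: waits 15, runs 15→24
D: waits 24, runs 24→27
Sum = 0+11+15+24 = 50.

50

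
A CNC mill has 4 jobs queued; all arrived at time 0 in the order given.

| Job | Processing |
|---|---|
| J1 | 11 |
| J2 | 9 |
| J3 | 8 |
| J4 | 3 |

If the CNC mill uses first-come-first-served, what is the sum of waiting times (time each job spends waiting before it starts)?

59

FIFO (arrival order): J1 J2 J3 J4.
J1: waits 0, runs 0→11
J2: waits 11, runs 11→20
J3: waits 20, runs 20→28
J4: waits 28, runs 28→31
Sum = 0+11+20+28 = 59.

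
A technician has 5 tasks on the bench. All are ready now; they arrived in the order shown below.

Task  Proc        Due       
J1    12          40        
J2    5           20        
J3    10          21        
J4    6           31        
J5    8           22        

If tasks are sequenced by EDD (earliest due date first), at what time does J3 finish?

15

EDD (increasing due date): J2 J3 J5 J4 J1.
J2: 0→5
J3: 5→15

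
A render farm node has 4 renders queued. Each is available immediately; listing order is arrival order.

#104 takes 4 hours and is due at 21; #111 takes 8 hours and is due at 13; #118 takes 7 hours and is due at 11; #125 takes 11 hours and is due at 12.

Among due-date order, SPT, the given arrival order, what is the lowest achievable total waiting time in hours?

34

EDD (increasing due date): #118 #125 #111 #104.
#118: waits 0, runs 0→7
#125: waits 7, runs 7→18
#111: waits 18, runs 18→26
#104: waits 26, runs 26→30
Sum = 0+7+18+26 = 51.
SPT (increasing processing time): #104 #118 #111 #125.
#104: waits 0, runs 0→4
#118: waits 4, runs 4→11
#111: waits 11, runs 11→19
#125: waits 19, runs 19→30
Sum = 0+4+11+19 = 34.
FIFO (arrival order): #104 #111 #118 #125.
#104: waits 0, runs 0→4
#111: waits 4, runs 4→12
#118: waits 12, runs 12→19
#125: waits 19, runs 19→30
Sum = 0+4+12+19 = 35.
EDD 51, SPT 34, FIFO 35 → minimum 34.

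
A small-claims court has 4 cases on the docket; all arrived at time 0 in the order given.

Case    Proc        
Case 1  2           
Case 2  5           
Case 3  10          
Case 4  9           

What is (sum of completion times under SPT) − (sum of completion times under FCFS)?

-1

SPT (increasing processing time): Case 1 Case 2 Case 4 Case 3.
Case 1: 0→2
Case 2: 2→7
Case 4: 7→16
Case 3: 16→26
Sum = 2+7+16+26 = 51.
FIFO (arrival order): Case 1 Case 2 Case 3 Case 4.
Case 1: 0→2
Case 2: 2→7
Case 3: 7→17
Case 4: 17→26
Sum = 2+7+17+26 = 52.
Difference = 51 − 52 = -1.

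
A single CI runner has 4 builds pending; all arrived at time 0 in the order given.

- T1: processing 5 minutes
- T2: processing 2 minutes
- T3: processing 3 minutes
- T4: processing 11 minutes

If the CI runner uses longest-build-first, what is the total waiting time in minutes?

LPT (decreasing processing time): T4 T1 T3 T2.
T4: waits 0, runs 0→11
T1: waits 11, runs 11→16
T3: waits 16, runs 16→19
T2: waits 19, runs 19→21
Sum = 0+11+16+19 = 46.

46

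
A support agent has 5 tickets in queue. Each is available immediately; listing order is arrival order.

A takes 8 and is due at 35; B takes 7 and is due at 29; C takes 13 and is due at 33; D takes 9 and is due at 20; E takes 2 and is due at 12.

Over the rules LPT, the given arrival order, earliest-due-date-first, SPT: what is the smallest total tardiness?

4

LPT (decreasing processing time): C D A B E.
C: 0→13, due 33, tardiness 0
D: 13→22, due 20, tardiness 2
A: 22→30, due 35, tardiness 0
B: 30→37, due 29, tardiness 8
E: 37→39, due 12, tardiness 27
Sum = 0+2+0+8+27 = 37.
FIFO (arrival order): A B C D E.
A: 0→8, due 35, tardiness 0
B: 8→15, due 29, tardiness 0
C: 15→28, due 33, tardiness 0
D: 28→37, due 20, tardiness 17
E: 37→39, due 12, tardiness 27
Sum = 0+0+0+17+27 = 44.
EDD (increasing due date): E D B C A.
E: 0→2, due 12, tardiness 0
D: 2→11, due 20, tardiness 0
B: 11→18, due 29, tardiness 0
C: 18→31, due 33, tardiness 0
A: 31→39, due 35, tardiness 4
Sum = 0+0+0+0+4 = 4.
SPT (increasing processing time): E B A D C.
E: 0→2, due 12, tardiness 0
B: 2→9, due 29, tardiness 0
A: 9→17, due 35, tardiness 0
D: 17→26, due 20, tardiness 6
C: 26→39, due 33, tardiness 6
Sum = 0+0+0+6+6 = 12.
LPT 37, FIFO 44, EDD 4, SPT 12 → minimum 4.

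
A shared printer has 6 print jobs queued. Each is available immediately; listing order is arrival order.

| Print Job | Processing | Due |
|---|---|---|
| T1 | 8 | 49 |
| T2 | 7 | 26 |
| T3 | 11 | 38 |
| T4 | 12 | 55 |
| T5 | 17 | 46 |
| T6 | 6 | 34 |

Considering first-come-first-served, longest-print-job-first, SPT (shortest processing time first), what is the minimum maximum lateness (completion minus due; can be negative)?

FIFO (arrival order): T1 T2 T3 T4 T5 T6.
T1: 0→8, due 49, lateness -41
T2: 8→15, due 26, lateness -11
T3: 15→26, due 38, lateness -12
T4: 26→38, due 55, lateness -17
T5: 38→55, due 46, lateness 9
T6: 55→61, due 34, lateness 27
Maximum = 27.
LPT (decreasing processing time): T5 T4 T3 T1 T2 T6.
T5: 0→17, due 46, lateness -29
T4: 17→29, due 55, lateness -26
T3: 29→40, due 38, lateness 2
T1: 40→48, due 49, lateness -1
T2: 48→55, due 26, lateness 29
T6: 55→61, due 34, lateness 27
Maximum = 29.
SPT (increasing processing time): T6 T2 T1 T3 T4 T5.
T6: 0→6, due 34, lateness -28
T2: 6→13, due 26, lateness -13
T1: 13→21, due 49, lateness -28
T3: 21→32, due 38, lateness -6
T4: 32→44, due 55, lateness -11
T5: 44→61, due 46, lateness 15
Maximum = 15.
FIFO 27, LPT 29, SPT 15 → minimum 15.

15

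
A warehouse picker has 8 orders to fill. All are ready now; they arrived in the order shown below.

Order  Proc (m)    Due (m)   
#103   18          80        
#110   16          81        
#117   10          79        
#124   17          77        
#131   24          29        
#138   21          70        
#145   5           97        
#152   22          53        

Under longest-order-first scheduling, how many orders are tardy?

5

LPT (decreasing processing time): #131 #152 #138 #103 #124 #110 #117 #145.
#131: 0→24, due 29, tardiness 0
#152: 24→46, due 53, tardiness 0
#138: 46→67, due 70, tardiness 0
#103: 67→85, due 80, tardiness 5
#124: 85→102, due 77, tardiness 25
#110: 102→118, due 81, tardiness 37
#117: 118→128, due 79, tardiness 49
#145: 128→133, due 97, tardiness 36
Late orders: 5.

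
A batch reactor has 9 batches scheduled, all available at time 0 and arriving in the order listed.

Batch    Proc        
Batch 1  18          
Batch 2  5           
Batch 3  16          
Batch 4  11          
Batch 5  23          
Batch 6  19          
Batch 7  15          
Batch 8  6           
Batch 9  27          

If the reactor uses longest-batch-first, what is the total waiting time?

LPT (decreasing processing time): Batch 9 Batch 5 Batch 6 Batch 1 Batch 3 Batch 7 Batch 4 Batch 8 Batch 2.
Batch 9: waits 0, runs 0→27
Batch 5: waits 27, runs 27→50
Batch 6: waits 50, runs 50→69
Batch 1: waits 69, runs 69→87
Batch 3: waits 87, runs 87→103
Batch 7: waits 103, runs 103→118
Batch 4: waits 118, runs 118→129
Batch 8: waits 129, runs 129→135
Batch 2: waits 135, runs 135→140
Sum = 0+27+50+69+87+103+118+129+135 = 718.

718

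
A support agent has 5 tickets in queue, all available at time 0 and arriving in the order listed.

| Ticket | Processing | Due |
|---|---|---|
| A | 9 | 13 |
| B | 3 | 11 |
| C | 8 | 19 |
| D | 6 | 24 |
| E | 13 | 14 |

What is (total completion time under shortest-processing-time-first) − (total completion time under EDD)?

-18

SPT (increasing processing time): B D C A E.
B: 0→3
D: 3→9
C: 9→17
A: 17→26
E: 26→39
Sum = 3+9+17+26+39 = 94.
EDD (increasing due date): B A E C D.
B: 0→3
A: 3→12
E: 12→25
C: 25→33
D: 33→39
Sum = 3+12+25+33+39 = 112.
Difference = 94 − 112 = -18.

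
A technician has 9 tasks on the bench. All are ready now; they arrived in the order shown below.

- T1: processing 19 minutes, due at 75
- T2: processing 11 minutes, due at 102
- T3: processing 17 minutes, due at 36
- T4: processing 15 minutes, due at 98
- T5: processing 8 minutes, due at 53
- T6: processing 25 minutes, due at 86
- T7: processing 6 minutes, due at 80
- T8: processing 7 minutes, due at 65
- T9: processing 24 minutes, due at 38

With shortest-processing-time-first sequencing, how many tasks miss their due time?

4

SPT (increasing processing time): T7 T8 T5 T2 T4 T3 T1 T9 T6.
T7: 0→6, due 80, tardiness 0
T8: 6→13, due 65, tardiness 0
T5: 13→21, due 53, tardiness 0
T2: 21→32, due 102, tardiness 0
T4: 32→47, due 98, tardiness 0
T3: 47→64, due 36, tardiness 28
T1: 64→83, due 75, tardiness 8
T9: 83→107, due 38, tardiness 69
T6: 107→132, due 86, tardiness 46
Late tasks: 4.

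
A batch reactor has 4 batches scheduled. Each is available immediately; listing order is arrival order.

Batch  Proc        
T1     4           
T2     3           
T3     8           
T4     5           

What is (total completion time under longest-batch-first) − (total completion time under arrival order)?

12

LPT (decreasing processing time): T3 T4 T1 T2.
T3: 0→8
T4: 8→13
T1: 13→17
T2: 17→20
Sum = 8+13+17+20 = 58.
FIFO (arrival order): T1 T2 T3 T4.
T1: 0→4
T2: 4→7
T3: 7→15
T4: 15→20
Sum = 4+7+15+20 = 46.
Difference = 58 − 46 = 12.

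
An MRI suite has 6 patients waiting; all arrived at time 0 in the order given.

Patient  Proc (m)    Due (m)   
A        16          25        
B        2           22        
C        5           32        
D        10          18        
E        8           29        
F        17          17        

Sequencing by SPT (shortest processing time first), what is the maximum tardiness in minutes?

SPT (increasing processing time): B C E D A F.
B: 0→2, due 22, tardiness 0
C: 2→7, due 32, tardiness 0
E: 7→15, due 29, tardiness 0
D: 15→25, due 18, tardiness 7
A: 25→41, due 25, tardiness 16
F: 41→58, due 17, tardiness 41
Maximum = 41.

41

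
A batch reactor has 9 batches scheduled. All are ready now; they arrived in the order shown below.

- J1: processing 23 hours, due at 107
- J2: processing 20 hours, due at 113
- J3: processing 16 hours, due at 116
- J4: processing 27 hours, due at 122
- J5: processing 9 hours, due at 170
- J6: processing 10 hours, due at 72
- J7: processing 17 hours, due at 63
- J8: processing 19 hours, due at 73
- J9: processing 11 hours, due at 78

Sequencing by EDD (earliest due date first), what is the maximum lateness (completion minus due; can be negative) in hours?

21

EDD (increasing due date): J7 J6 J8 J9 J1 J2 J3 J4 J5.
J7: 0→17, due 63, lateness -46
J6: 17→27, due 72, lateness -45
J8: 27→46, due 73, lateness -27
J9: 46→57, due 78, lateness -21
J1: 57→80, due 107, lateness -27
J2: 80→100, due 113, lateness -13
J3: 100→116, due 116, lateness 0
J4: 116→143, due 122, lateness 21
J5: 143→152, due 170, lateness -18
Maximum = 21.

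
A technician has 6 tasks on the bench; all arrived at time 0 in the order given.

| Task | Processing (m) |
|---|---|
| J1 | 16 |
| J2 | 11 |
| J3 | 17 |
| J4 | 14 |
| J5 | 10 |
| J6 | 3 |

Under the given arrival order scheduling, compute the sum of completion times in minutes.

FIFO (arrival order): J1 J2 J3 J4 J5 J6.
J1: 0→16
J2: 16→27
J3: 27→44
J4: 44→58
J5: 58→68
J6: 68→71
Sum = 16+27+44+58+68+71 = 284.

284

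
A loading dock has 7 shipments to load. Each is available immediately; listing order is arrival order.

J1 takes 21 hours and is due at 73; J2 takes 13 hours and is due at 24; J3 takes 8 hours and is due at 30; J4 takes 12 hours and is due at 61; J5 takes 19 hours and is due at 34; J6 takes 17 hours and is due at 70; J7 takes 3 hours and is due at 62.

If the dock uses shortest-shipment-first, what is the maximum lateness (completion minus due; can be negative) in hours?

SPT (increasing processing time): J7 J3 J4 J2 J6 J5 J1.
J7: 0→3, due 62, lateness -59
J3: 3→11, due 30, lateness -19
J4: 11→23, due 61, lateness -38
J2: 23→36, due 24, lateness 12
J6: 36→53, due 70, lateness -17
J5: 53→72, due 34, lateness 38
J1: 72→93, due 73, lateness 20
Maximum = 38.

38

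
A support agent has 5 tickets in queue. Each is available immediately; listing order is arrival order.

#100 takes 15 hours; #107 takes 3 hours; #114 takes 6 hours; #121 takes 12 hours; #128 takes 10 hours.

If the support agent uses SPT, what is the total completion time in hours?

108

SPT (increasing processing time): #107 #114 #128 #121 #100.
#107: 0→3
#114: 3→9
#128: 9→19
#121: 19→31
#100: 31→46
Sum = 3+9+19+31+46 = 108.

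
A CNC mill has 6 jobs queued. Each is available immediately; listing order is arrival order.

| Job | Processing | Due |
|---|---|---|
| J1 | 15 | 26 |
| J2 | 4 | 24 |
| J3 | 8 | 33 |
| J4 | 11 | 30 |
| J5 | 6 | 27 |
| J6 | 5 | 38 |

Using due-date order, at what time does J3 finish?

EDD (increasing due date): J2 J1 J5 J4 J3 J6.
J2: 0→4
J1: 4→19
J5: 19→25
J4: 25→36
J3: 36→44

44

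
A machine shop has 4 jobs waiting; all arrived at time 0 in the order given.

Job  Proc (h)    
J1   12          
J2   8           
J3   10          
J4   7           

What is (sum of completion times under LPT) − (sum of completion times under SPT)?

17

LPT (decreasing processing time): J1 J3 J2 J4.
J1: 0→12
J3: 12→22
J2: 22→30
J4: 30→37
Sum = 12+22+30+37 = 101.
SPT (increasing processing time): J4 J2 J3 J1.
J4: 0→7
J2: 7→15
J3: 15→25
J1: 25→37
Sum = 7+15+25+37 = 84.
Difference = 101 − 84 = 17.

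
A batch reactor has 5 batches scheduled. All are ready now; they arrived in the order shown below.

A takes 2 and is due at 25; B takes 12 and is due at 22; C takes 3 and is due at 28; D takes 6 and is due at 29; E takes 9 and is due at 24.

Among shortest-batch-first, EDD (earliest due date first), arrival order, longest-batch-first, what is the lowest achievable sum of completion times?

SPT (increasing processing time): A C D E B.
A: 0→2
C: 2→5
D: 5→11
E: 11→20
B: 20→32
Sum = 2+5+11+20+32 = 70.
EDD (increasing due date): B E A C D.
B: 0→12
E: 12→21
A: 21→23
C: 23→26
D: 26→32
Sum = 12+21+23+26+32 = 114.
FIFO (arrival order): A B C D E.
A: 0→2
B: 2→14
C: 14→17
D: 17→23
E: 23→32
Sum = 2+14+17+23+32 = 88.
LPT (decreasing processing time): B E D C A.
B: 0→12
E: 12→21
D: 21→27
C: 27→30
A: 30→32
Sum = 12+21+27+30+32 = 122.
SPT 70, EDD 114, FIFO 88, LPT 122 → minimum 70.

70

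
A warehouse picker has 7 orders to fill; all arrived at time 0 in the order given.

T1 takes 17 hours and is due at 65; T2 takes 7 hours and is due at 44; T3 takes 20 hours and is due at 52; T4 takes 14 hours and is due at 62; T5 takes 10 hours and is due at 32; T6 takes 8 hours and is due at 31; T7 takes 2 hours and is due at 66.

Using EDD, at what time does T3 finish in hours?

45

EDD (increasing due date): T6 T5 T2 T3 T4 T1 T7.
T6: 0→8
T5: 8→18
T2: 18→25
T3: 25→45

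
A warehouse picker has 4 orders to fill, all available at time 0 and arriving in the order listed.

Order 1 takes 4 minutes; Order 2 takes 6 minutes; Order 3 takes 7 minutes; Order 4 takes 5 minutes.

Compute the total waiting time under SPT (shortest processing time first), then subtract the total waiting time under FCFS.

-3

SPT (increasing processing time): Order 1 Order 4 Order 2 Order 3.
Order 1: waits 0, runs 0→4
Order 4: waits 4, runs 4→9
Order 2: waits 9, runs 9→15
Order 3: waits 15, runs 15→22
Sum = 0+4+9+15 = 28.
FIFO (arrival order): Order 1 Order 2 Order 3 Order 4.
Order 1: waits 0, runs 0→4
Order 2: waits 4, runs 4→10
Order 3: waits 10, runs 10→17
Order 4: waits 17, runs 17→22
Sum = 0+4+10+17 = 31.
Difference = 28 − 31 = -3.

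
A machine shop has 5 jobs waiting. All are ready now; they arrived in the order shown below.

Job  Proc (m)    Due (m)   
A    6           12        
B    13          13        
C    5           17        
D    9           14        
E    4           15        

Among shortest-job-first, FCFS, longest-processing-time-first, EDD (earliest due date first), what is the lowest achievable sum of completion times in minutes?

SPT (increasing processing time): E C A D B.
E: 0→4
C: 4→9
A: 9→15
D: 15→24
B: 24→37
Sum = 4+9+15+24+37 = 89.
FIFO (arrival order): A B C D E.
A: 0→6
B: 6→19
C: 19→24
D: 24→33
E: 33→37
Sum = 6+19+24+33+37 = 119.
LPT (decreasing processing time): B D A C E.
B: 0→13
D: 13→22
A: 22→28
C: 28→33
E: 33→37
Sum = 13+22+28+33+37 = 133.
EDD (increasing due date): A B D E C.
A: 0→6
B: 6→19
D: 19→28
E: 28→32
C: 32→37
Sum = 6+19+28+32+37 = 122.
SPT 89, FIFO 119, LPT 133, EDD 122 → minimum 89.

89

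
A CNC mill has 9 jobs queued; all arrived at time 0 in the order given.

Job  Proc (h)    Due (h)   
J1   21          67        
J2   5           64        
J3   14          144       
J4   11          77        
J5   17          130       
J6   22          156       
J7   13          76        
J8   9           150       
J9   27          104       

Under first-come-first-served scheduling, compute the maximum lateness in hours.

FIFO (arrival order): J1 J2 J3 J4 J5 J6 J7 J8 J9.
J1: 0→21, due 67, lateness -46
J2: 21→26, due 64, lateness -38
J3: 26→40, due 144, lateness -104
J4: 40→51, due 77, lateness -26
J5: 51→68, due 130, lateness -62
J6: 68→90, due 156, lateness -66
J7: 90→103, due 76, lateness 27
J8: 103→112, due 150, lateness -38
J9: 112→139, due 104, lateness 35
Maximum = 35.

35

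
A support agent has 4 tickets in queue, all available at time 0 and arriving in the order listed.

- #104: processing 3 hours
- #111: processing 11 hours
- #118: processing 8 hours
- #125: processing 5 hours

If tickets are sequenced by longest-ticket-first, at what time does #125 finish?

LPT (decreasing processing time): #111 #118 #125 #104.
#111: 0→11
#118: 11→19
#125: 19→24

24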